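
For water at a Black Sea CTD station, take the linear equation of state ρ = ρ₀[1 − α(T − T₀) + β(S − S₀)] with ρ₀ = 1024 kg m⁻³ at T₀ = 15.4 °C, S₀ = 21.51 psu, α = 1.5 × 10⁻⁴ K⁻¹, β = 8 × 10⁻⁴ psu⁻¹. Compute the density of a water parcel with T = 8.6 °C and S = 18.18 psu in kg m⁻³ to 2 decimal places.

T − T₀ = -6.8 K, S − S₀ = -3.33 psu.
Bracket = 1 − α·(-6.8) + β·(-3.33) = 1 + (-1.644 × 10⁻³) = 0.9983560.
ρ = 1024 × 0.9983560 = 1022.32 kg m⁻³.

1022.32 kg m⁻³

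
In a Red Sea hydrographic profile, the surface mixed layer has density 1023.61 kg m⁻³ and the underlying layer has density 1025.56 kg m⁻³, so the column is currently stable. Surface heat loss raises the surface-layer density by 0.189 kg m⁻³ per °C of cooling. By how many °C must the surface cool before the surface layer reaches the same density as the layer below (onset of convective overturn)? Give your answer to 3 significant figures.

10.3 °C

Density deficit of the surface layer: 1025.56 − 1023.61 = 1.95 kg m⁻³.
Required change = 1.95 / 0.189 = 10.3 °C.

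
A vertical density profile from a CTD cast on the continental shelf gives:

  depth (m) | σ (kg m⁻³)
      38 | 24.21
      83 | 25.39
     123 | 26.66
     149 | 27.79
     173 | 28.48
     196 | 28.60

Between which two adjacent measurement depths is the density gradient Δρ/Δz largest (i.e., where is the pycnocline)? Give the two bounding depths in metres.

Compute the density gradient over each adjacent pair:
  38–83 m: Δρ/Δz = 1.18/45 = 0.026 kg m⁻⁴
  83–123 m: Δρ/Δz = 1.27/40 = 0.032 kg m⁻⁴
  123–149 m: Δρ/Δz = 1.13/26 = 0.043 kg m⁻⁴
  149–173 m: Δρ/Δz = 0.69/24 = 0.029 kg m⁻⁴
  173–196 m: Δρ/Δz = 0.12/23 = 5.2 × 10⁻³ kg m⁻⁴
The largest gradient is in the 123–149 m interval — the pycnocline.

123–149 m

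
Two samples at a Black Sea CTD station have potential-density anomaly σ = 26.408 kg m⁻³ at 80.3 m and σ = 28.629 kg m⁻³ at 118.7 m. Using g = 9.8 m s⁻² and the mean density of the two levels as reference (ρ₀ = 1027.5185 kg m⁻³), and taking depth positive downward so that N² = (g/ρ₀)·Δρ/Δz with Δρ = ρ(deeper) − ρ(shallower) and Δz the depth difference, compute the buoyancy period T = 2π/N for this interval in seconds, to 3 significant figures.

268 s

Δρ = 1028.629 − 1026.408 = 2.221 kg m⁻³ over Δz = 118.7 − 80.3 = 38.4 m.
N² = (9.8/1027.5185) × (2.221/38.4) = 5.5164 × 10⁻⁴ s⁻².
N = √(5.5164 × 10⁻⁴) = 0.023487 rad s⁻¹, so T = 2π/N = 267.52 s ≈ 268 s.
N² > 0, so the interval is statically stable.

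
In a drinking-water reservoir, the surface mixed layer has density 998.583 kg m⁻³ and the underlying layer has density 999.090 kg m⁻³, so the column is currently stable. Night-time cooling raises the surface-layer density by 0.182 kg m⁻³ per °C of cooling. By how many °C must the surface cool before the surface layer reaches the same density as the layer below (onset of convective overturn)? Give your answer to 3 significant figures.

Density deficit of the surface layer: 999.090 − 998.583 = 0.507 kg m⁻³.
Required change = 0.507 / 0.182 = 2.79 °C.

2.79 °C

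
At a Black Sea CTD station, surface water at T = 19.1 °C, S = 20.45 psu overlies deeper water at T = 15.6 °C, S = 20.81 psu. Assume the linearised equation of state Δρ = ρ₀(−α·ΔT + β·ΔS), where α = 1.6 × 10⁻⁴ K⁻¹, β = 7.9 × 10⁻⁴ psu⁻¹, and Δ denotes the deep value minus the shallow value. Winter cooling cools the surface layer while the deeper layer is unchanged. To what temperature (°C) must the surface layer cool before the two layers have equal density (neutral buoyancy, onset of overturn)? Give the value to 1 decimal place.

Neutral buoyancy requires Δρ = 0, i.e. −α(T_deep − T_surf′) + β(S_deep − S_surf) = 0.
T_surf′ = T_deep − (β/α)·ΔS = 15.6 − (7.9 × 10⁻⁴/1.6 × 10⁻⁴)·(+0.36) = 13.822 °C.
Cooling required: 19.1 − (13.822) = 5.278 °C.

13.8 °C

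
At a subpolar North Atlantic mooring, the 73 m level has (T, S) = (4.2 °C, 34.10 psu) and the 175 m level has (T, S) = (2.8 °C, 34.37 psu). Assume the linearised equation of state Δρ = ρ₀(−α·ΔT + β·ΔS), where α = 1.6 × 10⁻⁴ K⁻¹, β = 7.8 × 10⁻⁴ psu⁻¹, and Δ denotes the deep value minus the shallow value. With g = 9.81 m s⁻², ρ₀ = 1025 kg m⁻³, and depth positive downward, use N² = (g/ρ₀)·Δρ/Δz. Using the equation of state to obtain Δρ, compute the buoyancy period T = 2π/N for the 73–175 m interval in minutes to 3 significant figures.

16.2 min

ΔT = -1.4 K, ΔS = +0.27 psu (deep − shallow).
Δρ/ρ₀ = −αΔT + βΔS = 2.24 × 10⁻⁴ + 2.106 × 10⁻⁴ = 4.346 × 10⁻⁴, so Δρ ≈ 0.4455 kg m⁻³.
N² = (g/ρ₀)·Δρ/Δz = g·(Δρ/ρ₀)/Δz = 9.81 × 4.346 × 10⁻⁴ / 102 = 4.1798 × 10⁻⁵ s⁻².
N = √(4.1798 × 10⁻⁵) = 6.4651 × 10⁻³ rad s⁻¹ → T = 2π/N = 971.86 s = 16.198 min ≈ 16.2 min.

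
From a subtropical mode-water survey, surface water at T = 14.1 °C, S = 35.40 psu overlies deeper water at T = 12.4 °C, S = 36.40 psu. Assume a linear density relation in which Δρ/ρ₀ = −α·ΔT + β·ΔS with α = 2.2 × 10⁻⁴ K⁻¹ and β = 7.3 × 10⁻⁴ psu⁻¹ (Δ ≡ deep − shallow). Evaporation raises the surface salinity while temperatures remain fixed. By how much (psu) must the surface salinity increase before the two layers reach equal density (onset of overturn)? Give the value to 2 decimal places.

Neutral buoyancy requires −α(T_deep − T_surf) + β(S_deep − S_surf′) = 0.
S_surf′ = S_deep − (α/β)·ΔT = 36.40 − (2.2 × 10⁻⁴/7.3 × 10⁻⁴)·(-1.7) = 36.9123 psu.
Increase required: 36.9123 − 35.40 = 1.5123 psu.

1.51 psu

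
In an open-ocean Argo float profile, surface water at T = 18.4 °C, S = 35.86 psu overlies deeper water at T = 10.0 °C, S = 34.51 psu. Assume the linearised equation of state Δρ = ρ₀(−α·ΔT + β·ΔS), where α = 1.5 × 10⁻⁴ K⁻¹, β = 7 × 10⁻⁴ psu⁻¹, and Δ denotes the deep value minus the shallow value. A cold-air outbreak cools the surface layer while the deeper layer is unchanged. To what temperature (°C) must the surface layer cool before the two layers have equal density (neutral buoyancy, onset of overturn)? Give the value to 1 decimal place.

Neutral buoyancy requires Δρ = 0, i.e. −α(T_deep − T_surf′) + β(S_deep − S_surf) = 0.
T_surf′ = T_deep − (β/α)·ΔS = 10.0 − (7 × 10⁻⁴/1.5 × 10⁻⁴)·(-1.35) = 16.300 °C.
Cooling required: 18.4 − (16.300) = 2.100 °C.

16.3 °C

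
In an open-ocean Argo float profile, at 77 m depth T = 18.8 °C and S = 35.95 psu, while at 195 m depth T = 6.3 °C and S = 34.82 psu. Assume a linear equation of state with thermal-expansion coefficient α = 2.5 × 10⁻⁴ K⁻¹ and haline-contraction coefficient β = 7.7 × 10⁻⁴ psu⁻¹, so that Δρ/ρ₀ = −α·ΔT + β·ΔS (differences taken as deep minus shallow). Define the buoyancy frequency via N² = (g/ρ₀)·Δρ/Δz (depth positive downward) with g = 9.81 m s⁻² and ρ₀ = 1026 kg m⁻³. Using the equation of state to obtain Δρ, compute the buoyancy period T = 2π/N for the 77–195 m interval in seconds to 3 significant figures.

459 s

ΔT = -12.5 K, ΔS = -1.13 psu (deep − shallow).
Δρ/ρ₀ = −αΔT + βΔS = 3.125 × 10⁻³ − 8.701 × 10⁻⁴ = 2.2549 × 10⁻³, so Δρ ≈ 2.314 kg m⁻³.
N² = (g/ρ₀)·Δρ/Δz = g·(Δρ/ρ₀)/Δz = 9.81 × 2.2549 × 10⁻³ / 118 = 1.8746 × 10⁻⁴ s⁻².
N = √(1.8746 × 10⁻⁴) = 0.013692 rad s⁻¹ → T = 2π/N = 458.89 s ≈ 459 s.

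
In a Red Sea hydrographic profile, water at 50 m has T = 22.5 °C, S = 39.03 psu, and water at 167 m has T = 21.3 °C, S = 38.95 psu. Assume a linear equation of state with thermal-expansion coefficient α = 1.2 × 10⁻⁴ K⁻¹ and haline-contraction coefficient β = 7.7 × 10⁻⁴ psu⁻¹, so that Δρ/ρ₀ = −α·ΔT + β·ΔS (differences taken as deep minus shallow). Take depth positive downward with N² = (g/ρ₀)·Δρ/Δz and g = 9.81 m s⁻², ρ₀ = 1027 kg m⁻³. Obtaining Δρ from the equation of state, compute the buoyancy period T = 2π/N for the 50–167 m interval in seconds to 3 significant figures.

2.39 × 10³ s

ΔT = -1.2 K, ΔS = -0.08 psu (deep − shallow).
Δρ/ρ₀ = −αΔT + βΔS = 1.44 × 10⁻⁴ − 6.16 × 10⁻⁵ = 8.24 × 10⁻⁵, so Δρ ≈ 0.08462 kg m⁻³.
N² = (g/ρ₀)·Δρ/Δz = g·(Δρ/ρ₀)/Δz = 9.81 × 8.24 × 10⁻⁵ / 117 = 6.9089 × 10⁻⁶ s⁻².
N = √(6.9089 × 10⁻⁶) = 2.6285 × 10⁻³ rad s⁻¹ → T = 2π/N = 2.3904 × 10³ s ≈ 2.39 × 10³ s.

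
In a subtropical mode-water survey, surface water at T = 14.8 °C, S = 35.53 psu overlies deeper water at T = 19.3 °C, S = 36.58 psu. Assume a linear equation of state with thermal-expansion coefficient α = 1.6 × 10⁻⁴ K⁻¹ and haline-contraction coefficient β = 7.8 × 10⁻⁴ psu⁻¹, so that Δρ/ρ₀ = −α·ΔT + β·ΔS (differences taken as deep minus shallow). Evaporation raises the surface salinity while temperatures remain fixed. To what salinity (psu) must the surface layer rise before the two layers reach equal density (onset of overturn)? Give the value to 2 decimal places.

Neutral buoyancy requires −α(T_deep − T_surf) + β(S_deep − S_surf′) = 0.
S_surf′ = S_deep − (α/β)·ΔT = 36.58 − (1.6 × 10⁻⁴/7.8 × 10⁻⁴)·(+4.5) = 35.6569 psu.
Increase required: 35.6569 − 35.53 = 0.1269 psu.

35.66 psu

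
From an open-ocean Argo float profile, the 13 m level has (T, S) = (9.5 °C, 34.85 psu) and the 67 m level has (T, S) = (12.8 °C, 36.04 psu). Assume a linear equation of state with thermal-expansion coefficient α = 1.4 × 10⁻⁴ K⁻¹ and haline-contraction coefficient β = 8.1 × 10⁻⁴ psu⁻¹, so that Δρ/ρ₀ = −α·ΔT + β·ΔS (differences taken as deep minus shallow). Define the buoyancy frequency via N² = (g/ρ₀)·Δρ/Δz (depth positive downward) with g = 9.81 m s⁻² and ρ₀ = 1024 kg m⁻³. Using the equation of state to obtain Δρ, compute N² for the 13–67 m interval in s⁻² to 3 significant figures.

9.12 × 10⁻⁵ s⁻²

ΔT = +3.3 K, ΔS = +1.19 psu (deep − shallow).
Δρ/ρ₀ = −αΔT + βΔS = -4.62 × 10⁻⁴ + 9.639 × 10⁻⁴ = 5.019 × 10⁻⁴, so Δρ ≈ 0.5139 kg m⁻³.
N² = (g/ρ₀)·Δρ/Δz = g·(Δρ/ρ₀)/Δz = 9.81 × 5.019 × 10⁻⁴ / 54 = 9.1179 × 10⁻⁵ s⁻² ≈ 9.12 × 10⁻⁵ s⁻².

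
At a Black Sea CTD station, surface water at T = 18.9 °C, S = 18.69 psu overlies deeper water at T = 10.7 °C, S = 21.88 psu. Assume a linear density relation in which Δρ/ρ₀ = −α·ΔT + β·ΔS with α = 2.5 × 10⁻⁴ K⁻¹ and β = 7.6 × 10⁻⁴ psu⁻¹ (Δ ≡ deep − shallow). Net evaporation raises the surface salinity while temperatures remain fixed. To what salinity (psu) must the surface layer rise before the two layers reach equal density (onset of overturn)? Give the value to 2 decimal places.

Neutral buoyancy requires −α(T_deep − T_surf) + β(S_deep − S_surf′) = 0.
S_surf′ = S_deep − (α/β)·ΔT = 21.88 − (2.5 × 10⁻⁴/7.6 × 10⁻⁴)·(-8.2) = 24.5774 psu.
Increase required: 24.5774 − 18.69 = 5.8874 psu.

24.58 psu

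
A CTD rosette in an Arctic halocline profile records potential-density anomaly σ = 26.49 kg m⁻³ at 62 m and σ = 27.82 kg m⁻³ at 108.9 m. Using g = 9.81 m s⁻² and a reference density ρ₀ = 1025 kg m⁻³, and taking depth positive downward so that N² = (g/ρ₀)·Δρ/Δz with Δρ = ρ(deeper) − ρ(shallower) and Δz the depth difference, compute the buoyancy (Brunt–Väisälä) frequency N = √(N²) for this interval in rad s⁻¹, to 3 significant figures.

Δρ = 1027.82 − 1026.49 = 1.33 kg m⁻³ over Δz = 108.9 − 62 = 46.9 m.
N² = (9.81/1025) × (1.33/46.9) = 2.7141 × 10⁻⁴ s⁻².
N = √(2.7141 × 10⁻⁴) = 0.016475 rad s⁻¹ ≈ 0.0165 rad s⁻¹.

0.0165 rad s⁻¹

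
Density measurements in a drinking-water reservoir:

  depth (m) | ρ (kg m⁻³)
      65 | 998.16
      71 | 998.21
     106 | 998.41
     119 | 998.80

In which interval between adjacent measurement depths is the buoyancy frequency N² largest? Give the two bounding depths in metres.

106–119 m

Compute the density gradient over each adjacent pair:
  65–71 m: Δρ/Δz = 0.05/6 = 8.3 × 10⁻³ kg m⁻⁴
  71–106 m: Δρ/Δz = 0.20/35 = 5.7 × 10⁻³ kg m⁻⁴
  106–119 m: Δρ/Δz = 0.39/13 = 0.030 kg m⁻⁴
The largest gradient is in the 106–119 m interval — the pycnocline.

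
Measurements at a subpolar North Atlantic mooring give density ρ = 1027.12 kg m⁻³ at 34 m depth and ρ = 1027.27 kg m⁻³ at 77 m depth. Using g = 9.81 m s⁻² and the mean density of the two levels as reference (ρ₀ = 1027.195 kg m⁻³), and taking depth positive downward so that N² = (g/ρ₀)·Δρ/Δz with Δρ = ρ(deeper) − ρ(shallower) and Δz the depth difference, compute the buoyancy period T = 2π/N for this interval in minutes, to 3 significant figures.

18.1 min

Δρ = 1027.27 − 1027.12 = 0.15 kg m⁻³ over Δz = 77 − 34 = 43 m.
N² = (9.81/1027.195) × (0.15/43) = 3.3315 × 10⁻⁵ s⁻².
N = √(3.3315 × 10⁻⁵) = 5.7719 × 10⁻³ rad s⁻¹, so T = 2π/N = 1.0886 × 10³ s = 18.143 min ≈ 18.1 min.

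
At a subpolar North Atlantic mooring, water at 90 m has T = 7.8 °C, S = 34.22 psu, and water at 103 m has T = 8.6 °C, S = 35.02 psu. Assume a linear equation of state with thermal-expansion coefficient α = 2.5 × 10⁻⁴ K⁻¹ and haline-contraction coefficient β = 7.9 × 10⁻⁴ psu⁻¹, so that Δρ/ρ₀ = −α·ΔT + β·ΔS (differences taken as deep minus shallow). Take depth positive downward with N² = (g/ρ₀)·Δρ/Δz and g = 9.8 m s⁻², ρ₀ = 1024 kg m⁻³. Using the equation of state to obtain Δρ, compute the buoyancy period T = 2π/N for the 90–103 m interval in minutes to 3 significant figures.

ΔT = +0.8 K, ΔS = +0.80 psu (deep − shallow).
Δρ/ρ₀ = −αΔT + βΔS = -2.00 × 10⁻⁴ + 6.32 × 10⁻⁴ = 4.32 × 10⁻⁴, so Δρ ≈ 0.4424 kg m⁻³.
N² = (g/ρ₀)·Δρ/Δz = g·(Δρ/ρ₀)/Δz = 9.8 × 4.32 × 10⁻⁴ / 13 = 3.2566 × 10⁻⁴ s⁻².
N = √(3.2566 × 10⁻⁴) = 0.018046 rad s⁻¹ → T = 2π/N = 348.18 s = 5.8030 min ≈ 5.80 min.

5.80 min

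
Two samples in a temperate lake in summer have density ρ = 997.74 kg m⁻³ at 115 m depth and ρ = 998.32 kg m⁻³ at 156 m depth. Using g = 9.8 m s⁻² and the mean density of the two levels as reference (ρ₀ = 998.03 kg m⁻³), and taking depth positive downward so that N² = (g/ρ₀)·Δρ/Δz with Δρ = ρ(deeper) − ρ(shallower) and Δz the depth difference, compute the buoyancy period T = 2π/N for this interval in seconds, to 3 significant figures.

533 s

Δρ = 998.32 − 997.74 = 0.58 kg m⁻³ over Δz = 156 − 115 = 41 m.
N² = (9.8/998.03) × (0.58/41) = 1.3891 × 10⁻⁴ s⁻².
N = √(1.3891 × 10⁻⁴) = 0.011786 rad s⁻¹, so T = 2π/N = 533.11 s ≈ 533 s.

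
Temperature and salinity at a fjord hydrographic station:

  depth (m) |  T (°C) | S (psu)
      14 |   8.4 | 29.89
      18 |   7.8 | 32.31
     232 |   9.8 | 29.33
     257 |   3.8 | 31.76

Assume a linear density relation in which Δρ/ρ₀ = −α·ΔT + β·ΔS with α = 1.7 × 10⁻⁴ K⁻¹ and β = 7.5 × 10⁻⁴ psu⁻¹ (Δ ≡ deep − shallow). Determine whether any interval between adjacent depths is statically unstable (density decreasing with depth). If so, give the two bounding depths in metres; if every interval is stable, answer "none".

18–232 m

Evaluate Δρ/ρ₀ = −αΔT + βΔS across each adjacent pair:
  14–18 m: −αΔT+βΔS = −(1.7 × 10⁻⁴)(-0.6)+(7.5 × 10⁻⁴)(+2.42) = 1.9 × 10⁻³ → stable
  18–232 m: −αΔT+βΔS = −(1.7 × 10⁻⁴)(+2.0)+(7.5 × 10⁻⁴)(-2.98) = -2.6 × 10⁻³ → UNSTABLE
  232–257 m: −αΔT+βΔS = −(1.7 × 10⁻⁴)(-6.0)+(7.5 × 10⁻⁴)(+2.43) = 2.8 × 10⁻³ → stable
The 18–232 m interval has Δρ < 0: lighter water underlies denser water.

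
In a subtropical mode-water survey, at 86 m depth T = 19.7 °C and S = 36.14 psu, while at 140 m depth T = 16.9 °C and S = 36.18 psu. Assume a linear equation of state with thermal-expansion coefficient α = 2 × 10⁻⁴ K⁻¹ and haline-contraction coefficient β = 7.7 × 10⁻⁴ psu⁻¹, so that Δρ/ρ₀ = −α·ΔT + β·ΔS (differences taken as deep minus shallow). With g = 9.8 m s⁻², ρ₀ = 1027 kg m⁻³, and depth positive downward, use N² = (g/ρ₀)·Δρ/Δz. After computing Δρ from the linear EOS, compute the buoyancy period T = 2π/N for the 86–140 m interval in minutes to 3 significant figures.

ΔT = -2.8 K, ΔS = +0.04 psu (deep − shallow).
Δρ/ρ₀ = −αΔT + βΔS = 5.60 × 10⁻⁴ + 3.08 × 10⁻⁵ = 5.908 × 10⁻⁴, so Δρ ≈ 0.6068 kg m⁻³.
N² = (g/ρ₀)·Δρ/Δz = g·(Δρ/ρ₀)/Δz = 9.8 × 5.908 × 10⁻⁴ / 54 = 1.0722 × 10⁻⁴ s⁻².
N = √(1.0722 × 10⁻⁴) = 0.010355 rad s⁻¹ → T = 2π/N = 606.78 s = 10.113 min ≈ 10.1 min.

10.1 min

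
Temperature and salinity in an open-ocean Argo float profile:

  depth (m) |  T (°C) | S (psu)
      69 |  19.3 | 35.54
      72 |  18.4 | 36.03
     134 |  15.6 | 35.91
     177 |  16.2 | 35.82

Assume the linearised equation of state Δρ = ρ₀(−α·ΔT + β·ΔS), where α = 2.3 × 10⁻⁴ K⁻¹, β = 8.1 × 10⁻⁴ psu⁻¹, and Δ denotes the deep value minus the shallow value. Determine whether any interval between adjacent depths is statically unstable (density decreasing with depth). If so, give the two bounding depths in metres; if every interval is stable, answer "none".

Evaluate Δρ/ρ₀ = −αΔT + βΔS across each adjacent pair:
  69–72 m: −αΔT+βΔS = −(2.3 × 10⁻⁴)(-0.9)+(8.1 × 10⁻⁴)(+0.49) = 6.0 × 10⁻⁴ → stable
  72–134 m: −αΔT+βΔS = −(2.3 × 10⁻⁴)(-2.8)+(8.1 × 10⁻⁴)(-0.12) = 5.5 × 10⁻⁴ → stable
  134–177 m: −αΔT+βΔS = −(2.3 × 10⁻⁴)(+0.6)+(8.1 × 10⁻⁴)(-0.09) = -2.1 × 10⁻⁴ → UNSTABLE
The 134–177 m interval has Δρ < 0: lighter water underlies denser water.

134–177 m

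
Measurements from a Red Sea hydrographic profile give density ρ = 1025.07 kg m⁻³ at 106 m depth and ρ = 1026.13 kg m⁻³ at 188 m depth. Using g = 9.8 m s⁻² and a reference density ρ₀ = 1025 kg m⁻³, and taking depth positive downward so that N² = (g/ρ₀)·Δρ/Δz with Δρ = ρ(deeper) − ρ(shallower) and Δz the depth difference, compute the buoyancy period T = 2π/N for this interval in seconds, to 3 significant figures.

Δρ = 1026.13 − 1025.07 = 1.06 kg m⁻³ over Δz = 188 − 106 = 82 m.
N² = (9.8/1025) × (1.06/82) = 1.2359 × 10⁻⁴ s⁻².
N = √(1.2359 × 10⁻⁴) = 0.011117 rad s⁻¹, so T = 2π/N = 565.19 s ≈ 565 s.
A positive N² confirms static stability across the interval.

565 s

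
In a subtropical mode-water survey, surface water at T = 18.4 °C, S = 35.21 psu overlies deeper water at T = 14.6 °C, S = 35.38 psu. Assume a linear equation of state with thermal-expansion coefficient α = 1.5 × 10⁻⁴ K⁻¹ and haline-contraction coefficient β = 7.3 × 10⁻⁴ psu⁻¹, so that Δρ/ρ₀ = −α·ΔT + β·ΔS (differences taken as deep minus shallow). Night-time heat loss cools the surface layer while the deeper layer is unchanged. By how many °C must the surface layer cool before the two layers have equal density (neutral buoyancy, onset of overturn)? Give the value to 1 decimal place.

Neutral buoyancy requires Δρ = 0, i.e. −α(T_deep − T_surf′) + β(S_deep − S_surf) = 0.
T_surf′ = T_deep − (β/α)·ΔS = 14.6 − (7.3 × 10⁻⁴/1.5 × 10⁻⁴)·(+0.17) = 13.773 °C.
Cooling required: 18.4 − (13.773) = 4.627 °C.

4.6 °C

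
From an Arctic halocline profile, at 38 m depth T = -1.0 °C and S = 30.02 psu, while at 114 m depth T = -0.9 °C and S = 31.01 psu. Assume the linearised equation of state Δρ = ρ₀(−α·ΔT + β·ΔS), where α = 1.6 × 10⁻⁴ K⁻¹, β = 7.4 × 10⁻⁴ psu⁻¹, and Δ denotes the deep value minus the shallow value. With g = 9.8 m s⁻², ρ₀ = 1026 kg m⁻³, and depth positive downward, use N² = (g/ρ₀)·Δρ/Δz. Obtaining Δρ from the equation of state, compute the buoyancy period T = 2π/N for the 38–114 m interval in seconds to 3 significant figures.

ΔT = +0.1 K, ΔS = +0.99 psu (deep − shallow).
Δρ/ρ₀ = −αΔT + βΔS = -1.60 × 10⁻⁵ + 7.326 × 10⁻⁴ = 7.166 × 10⁻⁴, so Δρ ≈ 0.7352 kg m⁻³.
N² = (g/ρ₀)·Δρ/Δz = g·(Δρ/ρ₀)/Δz = 9.8 × 7.166 × 10⁻⁴ / 76 = 9.2404 × 10⁻⁵ s⁻².
N = √(9.2404 × 10⁻⁵) = 9.6127 × 10⁻³ rad s⁻¹ → T = 2π/N = 653.63 s ≈ 654 s.

654 s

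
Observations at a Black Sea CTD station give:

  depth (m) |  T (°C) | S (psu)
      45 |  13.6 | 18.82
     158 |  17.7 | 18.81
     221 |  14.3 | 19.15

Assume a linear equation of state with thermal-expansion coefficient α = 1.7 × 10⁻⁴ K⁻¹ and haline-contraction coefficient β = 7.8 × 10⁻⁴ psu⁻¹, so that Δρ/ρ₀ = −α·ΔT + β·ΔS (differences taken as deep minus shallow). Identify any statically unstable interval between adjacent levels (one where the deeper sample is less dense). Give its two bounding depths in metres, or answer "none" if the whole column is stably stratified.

45–158 m

Evaluate Δρ/ρ₀ = −αΔT + βΔS across each adjacent pair:
  45–158 m: −αΔT+βΔS = −(1.7 × 10⁻⁴)(+4.1)+(7.8 × 10⁻⁴)(-0.01) = -7.0 × 10⁻⁴ → UNSTABLE
  158–221 m: −αΔT+βΔS = −(1.7 × 10⁻⁴)(-3.4)+(7.8 × 10⁻⁴)(+0.34) = 8.4 × 10⁻⁴ → stable
The 45–158 m interval has Δρ < 0: lighter water underlies denser water.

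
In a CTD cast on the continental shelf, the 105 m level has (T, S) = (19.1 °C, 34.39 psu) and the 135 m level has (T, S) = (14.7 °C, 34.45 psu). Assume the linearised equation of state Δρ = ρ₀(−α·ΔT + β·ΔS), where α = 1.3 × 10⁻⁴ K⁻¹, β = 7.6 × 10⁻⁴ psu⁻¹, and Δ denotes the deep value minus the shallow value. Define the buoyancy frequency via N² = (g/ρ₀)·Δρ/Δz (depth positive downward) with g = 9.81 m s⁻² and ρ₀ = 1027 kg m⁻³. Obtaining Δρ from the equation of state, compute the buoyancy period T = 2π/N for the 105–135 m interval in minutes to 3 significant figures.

ΔT = -4.4 K, ΔS = +0.06 psu (deep − shallow).
Δρ/ρ₀ = −αΔT + βΔS = 5.72 × 10⁻⁴ + 4.56 × 10⁻⁵ = 6.176 × 10⁻⁴, so Δρ ≈ 0.6343 kg m⁻³.
N² = (g/ρ₀)·Δρ/Δz = g·(Δρ/ρ₀)/Δz = 9.81 × 6.176 × 10⁻⁴ / 30 = 2.0196 × 10⁻⁴ s⁻².
N = √(2.0196 × 10⁻⁴) = 0.014211 rad s⁻¹ → T = 2π/N = 442.14 s = 7.3690 min ≈ 7.37 min.

7.37 min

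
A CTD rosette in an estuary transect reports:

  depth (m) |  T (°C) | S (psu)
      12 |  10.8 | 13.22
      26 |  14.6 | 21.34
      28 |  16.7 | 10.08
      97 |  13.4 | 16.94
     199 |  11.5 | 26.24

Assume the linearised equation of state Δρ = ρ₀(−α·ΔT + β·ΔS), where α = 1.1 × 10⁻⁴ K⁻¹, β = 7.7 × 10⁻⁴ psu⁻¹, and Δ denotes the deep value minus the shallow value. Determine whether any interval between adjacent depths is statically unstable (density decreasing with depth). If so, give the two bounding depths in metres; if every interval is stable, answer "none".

Evaluate Δρ/ρ₀ = −αΔT + βΔS across each adjacent pair:
  12–26 m: −αΔT+βΔS = −(1.1 × 10⁻⁴)(+3.8)+(7.7 × 10⁻⁴)(+8.12) = 5.8 × 10⁻³ → stable
  26–28 m: −αΔT+βΔS = −(1.1 × 10⁻⁴)(+2.1)+(7.7 × 10⁻⁴)(-11.26) = -8.9 × 10⁻³ → UNSTABLE
  28–97 m: −αΔT+βΔS = −(1.1 × 10⁻⁴)(-3.3)+(7.7 × 10⁻⁴)(+6.86) = 5.6 × 10⁻³ → stable
  97–199 m: −αΔT+βΔS = −(1.1 × 10⁻⁴)(-1.9)+(7.7 × 10⁻⁴)(+9.30) = 7.4 × 10⁻³ → stable
The 26–28 m interval has Δρ < 0: lighter water underlies denser water.

26–28 m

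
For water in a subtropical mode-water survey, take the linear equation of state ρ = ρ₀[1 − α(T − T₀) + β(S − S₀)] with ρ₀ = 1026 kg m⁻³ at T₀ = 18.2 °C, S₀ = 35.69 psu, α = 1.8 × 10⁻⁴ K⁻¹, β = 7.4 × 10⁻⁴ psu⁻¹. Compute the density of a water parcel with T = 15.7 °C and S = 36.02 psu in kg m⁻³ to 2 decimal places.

T − T₀ = -2.5 K, S − S₀ = +0.33 psu.
Bracket = 1 − α·(-2.5) + β·(+0.33) = 1 + (6.942 × 10⁻⁴) = 1.0006942.
ρ = 1026 × 1.0006942 = 1026.71 kg m⁻³.

1026.71 kg m⁻³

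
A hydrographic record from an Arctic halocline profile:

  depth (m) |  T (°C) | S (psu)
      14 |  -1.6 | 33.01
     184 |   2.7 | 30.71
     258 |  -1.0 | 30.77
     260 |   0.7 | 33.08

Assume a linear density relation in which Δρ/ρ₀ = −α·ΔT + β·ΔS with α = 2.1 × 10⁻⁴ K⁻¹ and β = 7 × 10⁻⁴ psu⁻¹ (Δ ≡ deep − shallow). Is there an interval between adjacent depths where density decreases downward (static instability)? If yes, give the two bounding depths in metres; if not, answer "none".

Evaluate Δρ/ρ₀ = −αΔT + βΔS across each adjacent pair:
  14–184 m: −αΔT+βΔS = −(2.1 × 10⁻⁴)(+4.3)+(7 × 10⁻⁴)(-2.30) = -2.5 × 10⁻³ → UNSTABLE
  184–258 m: −αΔT+βΔS = −(2.1 × 10⁻⁴)(-3.7)+(7 × 10⁻⁴)(+0.06) = 8.2 × 10⁻⁴ → stable
  258–260 m: −αΔT+βΔS = −(2.1 × 10⁻⁴)(+1.7)+(7 × 10⁻⁴)(+2.31) = 1.3 × 10⁻³ → stable
The 14–184 m interval has Δρ < 0: lighter water underlies denser water.

14–184 m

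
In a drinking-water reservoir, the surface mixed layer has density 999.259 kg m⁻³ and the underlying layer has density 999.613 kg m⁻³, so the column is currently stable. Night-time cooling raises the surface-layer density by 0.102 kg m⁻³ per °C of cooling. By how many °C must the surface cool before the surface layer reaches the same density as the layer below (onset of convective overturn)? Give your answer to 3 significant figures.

3.47 °C

Density deficit of the surface layer: 999.613 − 999.259 = 0.354 kg m⁻³.
Required change = 0.354 / 0.102 = 3.47 °C.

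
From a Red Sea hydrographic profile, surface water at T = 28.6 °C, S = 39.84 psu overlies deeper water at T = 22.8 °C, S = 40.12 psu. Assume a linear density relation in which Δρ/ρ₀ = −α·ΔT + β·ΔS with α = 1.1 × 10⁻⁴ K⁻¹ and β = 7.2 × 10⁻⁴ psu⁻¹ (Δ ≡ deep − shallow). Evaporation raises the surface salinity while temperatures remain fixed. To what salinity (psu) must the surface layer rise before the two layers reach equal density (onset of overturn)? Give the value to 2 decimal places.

41.01 psu

Neutral buoyancy requires −α(T_deep − T_surf) + β(S_deep − S_surf′) = 0.
S_surf′ = S_deep − (α/β)·ΔT = 40.12 − (1.1 × 10⁻⁴/7.2 × 10⁻⁴)·(-5.8) = 41.0061 psu.
Increase required: 41.0061 − 39.84 = 1.1661 psu.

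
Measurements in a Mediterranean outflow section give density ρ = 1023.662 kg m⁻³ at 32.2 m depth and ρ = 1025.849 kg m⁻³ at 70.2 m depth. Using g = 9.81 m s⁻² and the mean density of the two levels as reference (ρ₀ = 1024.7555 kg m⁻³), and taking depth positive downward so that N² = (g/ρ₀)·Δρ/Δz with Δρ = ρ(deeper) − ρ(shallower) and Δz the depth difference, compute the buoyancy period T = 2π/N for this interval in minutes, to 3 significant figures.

4.46 min

Δρ = 1025.849 − 1023.662 = 2.187 kg m⁻³ over Δz = 70.2 − 32.2 = 38 m.
N² = (9.81/1024.7555) × (2.187/38) = 5.5095 × 10⁻⁴ s⁻².
N = √(5.5095 × 10⁻⁴) = 0.023472 rad s⁻¹, so T = 2π/N = 267.69 s = 4.4615 min ≈ 4.46 min.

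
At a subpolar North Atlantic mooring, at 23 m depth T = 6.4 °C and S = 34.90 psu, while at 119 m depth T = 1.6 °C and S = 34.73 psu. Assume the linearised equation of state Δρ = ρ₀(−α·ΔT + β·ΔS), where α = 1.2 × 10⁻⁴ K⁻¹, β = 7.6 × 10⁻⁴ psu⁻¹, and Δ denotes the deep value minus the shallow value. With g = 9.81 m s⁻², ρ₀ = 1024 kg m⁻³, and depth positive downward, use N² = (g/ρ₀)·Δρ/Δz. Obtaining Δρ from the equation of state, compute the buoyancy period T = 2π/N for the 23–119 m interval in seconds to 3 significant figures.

ΔT = -4.8 K, ΔS = -0.17 psu (deep − shallow).
Δρ/ρ₀ = −αΔT + βΔS = 5.76 × 10⁻⁴ − 1.292 × 10⁻⁴ = 4.468 × 10⁻⁴, so Δρ ≈ 0.4575 kg m⁻³.
N² = (g/ρ₀)·Δρ/Δz = g·(Δρ/ρ₀)/Δz = 9.81 × 4.468 × 10⁻⁴ / 96 = 4.5657 × 10⁻⁵ s⁻².
N = √(4.5657 × 10⁻⁵) = 6.7570 × 10⁻³ rad s⁻¹ → T = 2π/N = 929.88 s ≈ 930 s.

930 s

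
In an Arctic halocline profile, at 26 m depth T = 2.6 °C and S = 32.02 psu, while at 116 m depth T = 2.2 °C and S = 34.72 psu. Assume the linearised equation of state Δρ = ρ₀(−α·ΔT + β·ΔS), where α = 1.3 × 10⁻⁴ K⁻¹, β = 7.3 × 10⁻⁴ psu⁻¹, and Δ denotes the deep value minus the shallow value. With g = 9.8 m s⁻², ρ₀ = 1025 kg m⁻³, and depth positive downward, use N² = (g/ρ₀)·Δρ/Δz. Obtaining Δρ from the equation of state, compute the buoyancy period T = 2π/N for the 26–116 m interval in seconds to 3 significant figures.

423 s

ΔT = -0.4 K, ΔS = +2.70 psu (deep − shallow).
Δρ/ρ₀ = −αΔT + βΔS = 5.20 × 10⁻⁵ + 1.971 × 10⁻³ = 2.023 × 10⁻³, so Δρ ≈ 2.074 kg m⁻³.
N² = (g/ρ₀)·Δρ/Δz = g·(Δρ/ρ₀)/Δz = 9.8 × 2.023 × 10⁻³ / 90 = 2.2028 × 10⁻⁴ s⁻².
N = √(2.2028 × 10⁻⁴) = 0.014842 rad s⁻¹ → T = 2π/N = 423.34 s ≈ 423 s.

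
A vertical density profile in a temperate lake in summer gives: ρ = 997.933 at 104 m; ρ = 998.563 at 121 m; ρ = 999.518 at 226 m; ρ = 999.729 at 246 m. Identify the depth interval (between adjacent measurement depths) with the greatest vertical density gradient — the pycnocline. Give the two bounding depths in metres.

Compute the density gradient over each adjacent pair:
  104–121 m: Δρ/Δz = 0.630/17 = 0.037 kg m⁻⁴
  121–226 m: Δρ/Δz = 0.955/105 = 9.1 × 10⁻³ kg m⁻⁴
  226–246 m: Δρ/Δz = 0.211/20 = 0.011 kg m⁻⁴
The largest gradient is in the 104–121 m interval — the pycnocline.

104–121 m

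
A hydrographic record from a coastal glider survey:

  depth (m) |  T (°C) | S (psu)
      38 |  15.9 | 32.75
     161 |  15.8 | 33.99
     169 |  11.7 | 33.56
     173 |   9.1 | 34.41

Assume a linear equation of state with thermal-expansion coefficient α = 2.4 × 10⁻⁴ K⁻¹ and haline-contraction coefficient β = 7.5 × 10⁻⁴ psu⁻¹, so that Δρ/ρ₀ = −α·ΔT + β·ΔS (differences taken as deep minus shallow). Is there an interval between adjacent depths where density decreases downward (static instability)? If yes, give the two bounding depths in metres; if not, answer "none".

none

Evaluate Δρ/ρ₀ = −αΔT + βΔS across each adjacent pair:
  38–161 m: −αΔT+βΔS = −(2.4 × 10⁻⁴)(-0.1)+(7.5 × 10⁻⁴)(+1.24) = 9.5 × 10⁻⁴ → stable
  161–169 m: −αΔT+βΔS = −(2.4 × 10⁻⁴)(-4.1)+(7.5 × 10⁻⁴)(-0.43) = 6.6 × 10⁻⁴ → stable
  169–173 m: −αΔT+βΔS = −(2.4 × 10⁻⁴)(-2.6)+(7.5 × 10⁻⁴)(+0.85) = 1.3 × 10⁻³ → stable
Every interval has Δρ > 0: the column is stably stratified throughout.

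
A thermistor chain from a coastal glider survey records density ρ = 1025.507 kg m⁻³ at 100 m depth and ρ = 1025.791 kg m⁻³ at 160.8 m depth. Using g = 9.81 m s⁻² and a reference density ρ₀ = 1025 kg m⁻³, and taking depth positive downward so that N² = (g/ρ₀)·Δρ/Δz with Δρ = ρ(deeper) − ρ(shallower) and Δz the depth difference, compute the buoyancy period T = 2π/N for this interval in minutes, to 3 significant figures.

15.7 min

Δρ = 1025.791 − 1025.507 = 0.284 kg m⁻³ over Δz = 160.8 − 100 = 60.8 m.
N² = (9.81/1025) × (0.284/60.8) = 4.4705 × 10⁻⁵ s⁻².
N = √(4.4705 × 10⁻⁵) = 6.6862 × 10⁻³ rad s⁻¹, so T = 2π/N = 939.72 s = 15.662 min ≈ 15.7 min.
Since Δρ > 0 the layer is stably stratified.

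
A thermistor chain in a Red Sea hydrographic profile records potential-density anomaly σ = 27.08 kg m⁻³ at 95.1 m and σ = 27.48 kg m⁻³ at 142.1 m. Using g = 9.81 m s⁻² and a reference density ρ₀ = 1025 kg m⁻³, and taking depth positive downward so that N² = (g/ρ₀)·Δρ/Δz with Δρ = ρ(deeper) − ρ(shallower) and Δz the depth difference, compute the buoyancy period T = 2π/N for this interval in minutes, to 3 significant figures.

11.6 min

Δρ = 1027.48 − 1027.08 = 0.40 kg m⁻³ over Δz = 142.1 − 95.1 = 47 m.
N² = (9.81/1025) × (0.40/47) = 8.1453 × 10⁻⁵ s⁻².
N = √(8.1453 × 10⁻⁵) = 9.0251 × 10⁻³ rad s⁻¹, so T = 2π/N = 696.19 s = 11.603 min ≈ 11.6 min.
N² > 0, so the interval is statically stable.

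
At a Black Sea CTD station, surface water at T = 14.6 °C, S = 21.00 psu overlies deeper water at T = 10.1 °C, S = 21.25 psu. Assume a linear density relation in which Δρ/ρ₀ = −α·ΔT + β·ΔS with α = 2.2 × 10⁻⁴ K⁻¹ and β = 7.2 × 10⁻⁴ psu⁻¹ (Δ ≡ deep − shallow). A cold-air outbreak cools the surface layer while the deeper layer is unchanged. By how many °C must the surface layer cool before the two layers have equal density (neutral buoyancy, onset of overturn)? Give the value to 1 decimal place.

Neutral buoyancy requires Δρ = 0, i.e. −α(T_deep − T_surf′) + β(S_deep − S_surf) = 0.
T_surf′ = T_deep − (β/α)·ΔS = 10.1 − (7.2 × 10⁻⁴/2.2 × 10⁻⁴)·(+0.25) = 9.282 °C.
Cooling required: 14.6 − (9.282) = 5.318 °C.

5.3 °C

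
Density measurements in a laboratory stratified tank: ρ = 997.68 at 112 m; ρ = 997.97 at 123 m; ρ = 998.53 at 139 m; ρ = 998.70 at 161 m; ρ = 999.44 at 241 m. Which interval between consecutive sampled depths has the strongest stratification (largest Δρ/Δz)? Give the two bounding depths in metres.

Compute the density gradient over each adjacent pair:
  112–123 m: Δρ/Δz = 0.29/11 = 0.026 kg m⁻⁴
  123–139 m: Δρ/Δz = 0.56/16 = 0.035 kg m⁻⁴
  139–161 m: Δρ/Δz = 0.17/22 = 7.7 × 10⁻³ kg m⁻⁴
  161–241 m: Δρ/Δz = 0.74/80 = 9.2 × 10⁻³ kg m⁻⁴
The largest gradient is in the 123–139 m interval — the pycnocline.

123–139 m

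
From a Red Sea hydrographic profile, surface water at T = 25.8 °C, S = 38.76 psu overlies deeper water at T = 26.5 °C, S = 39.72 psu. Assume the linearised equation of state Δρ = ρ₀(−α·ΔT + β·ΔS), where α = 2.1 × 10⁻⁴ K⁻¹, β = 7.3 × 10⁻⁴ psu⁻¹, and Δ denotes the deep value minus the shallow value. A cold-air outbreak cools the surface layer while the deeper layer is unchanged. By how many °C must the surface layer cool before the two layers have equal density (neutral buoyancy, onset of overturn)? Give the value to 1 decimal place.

2.6 °C

Neutral buoyancy requires Δρ = 0, i.e. −α(T_deep − T_surf′) + β(S_deep − S_surf) = 0.
T_surf′ = T_deep − (β/α)·ΔS = 26.5 − (7.3 × 10⁻⁴/2.1 × 10⁻⁴)·(+0.96) = 23.163 °C.
Cooling required: 25.8 − (23.163) = 2.637 °C.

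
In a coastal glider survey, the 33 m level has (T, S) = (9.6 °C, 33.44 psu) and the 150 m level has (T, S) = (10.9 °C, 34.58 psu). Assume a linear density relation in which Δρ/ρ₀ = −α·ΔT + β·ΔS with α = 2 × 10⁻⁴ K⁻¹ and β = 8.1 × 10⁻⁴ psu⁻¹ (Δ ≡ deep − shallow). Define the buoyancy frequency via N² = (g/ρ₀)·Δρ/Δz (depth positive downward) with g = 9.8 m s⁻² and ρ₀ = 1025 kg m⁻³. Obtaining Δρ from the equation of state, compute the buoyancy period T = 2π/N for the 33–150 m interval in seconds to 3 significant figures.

ΔT = +1.3 K, ΔS = +1.14 psu (deep − shallow).
Δρ/ρ₀ = −αΔT + βΔS = -2.60 × 10⁻⁴ + 9.234 × 10⁻⁴ = 6.634 × 10⁻⁴, so Δρ ≈ 0.6800 kg m⁻³.
N² = (g/ρ₀)·Δρ/Δz = g·(Δρ/ρ₀)/Δz = 9.8 × 6.634 × 10⁻⁴ / 117 = 5.5567 × 10⁻⁵ s⁻².
N = √(5.5567 × 10⁻⁵) = 7.4543 × 10⁻³ rad s⁻¹ → T = 2π/N = 842.89 s ≈ 843 s.

843 s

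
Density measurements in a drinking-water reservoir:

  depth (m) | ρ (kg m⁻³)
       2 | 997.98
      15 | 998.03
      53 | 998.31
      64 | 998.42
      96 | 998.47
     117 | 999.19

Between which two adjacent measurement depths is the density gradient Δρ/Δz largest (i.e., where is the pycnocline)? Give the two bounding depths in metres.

96–117 m

Compute the density gradient over each adjacent pair:
  2–15 m: Δρ/Δz = 0.05/13 = 3.8 × 10⁻³ kg m⁻⁴
  15–53 m: Δρ/Δz = 0.28/38 = 7.4 × 10⁻³ kg m⁻⁴
  53–64 m: Δρ/Δz = 0.11/11 = 0.010 kg m⁻⁴
  64–96 m: Δρ/Δz = 0.05/32 = 1.6 × 10⁻³ kg m⁻⁴
  96–117 m: Δρ/Δz = 0.72/21 = 0.034 kg m⁻⁴
The largest gradient is in the 96–117 m interval — the pycnocline.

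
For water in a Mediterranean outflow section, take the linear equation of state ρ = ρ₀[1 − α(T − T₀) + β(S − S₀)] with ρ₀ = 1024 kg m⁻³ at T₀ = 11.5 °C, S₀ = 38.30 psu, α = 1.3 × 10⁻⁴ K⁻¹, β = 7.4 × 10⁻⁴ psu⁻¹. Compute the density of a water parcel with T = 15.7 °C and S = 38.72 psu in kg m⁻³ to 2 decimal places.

1023.76 kg m⁻³

T − T₀ = +4.2 K, S − S₀ = +0.42 psu.
Bracket = 1 − α·(+4.2) + β·(+0.42) = 1 + (-2.352 × 10⁻⁴) = 0.9997648.
ρ = 1024 × 0.9997648 = 1023.76 kg m⁻³.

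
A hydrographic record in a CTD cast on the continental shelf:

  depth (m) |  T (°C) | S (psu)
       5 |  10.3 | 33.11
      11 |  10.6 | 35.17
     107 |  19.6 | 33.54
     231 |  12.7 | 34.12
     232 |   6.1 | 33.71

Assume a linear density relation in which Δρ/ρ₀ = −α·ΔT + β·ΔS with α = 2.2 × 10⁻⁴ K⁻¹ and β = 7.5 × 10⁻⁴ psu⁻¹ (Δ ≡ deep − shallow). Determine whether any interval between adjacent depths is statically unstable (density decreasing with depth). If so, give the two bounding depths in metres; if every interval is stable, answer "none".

11–107 m

Evaluate Δρ/ρ₀ = −αΔT + βΔS across each adjacent pair:
  5–11 m: −αΔT+βΔS = −(2.2 × 10⁻⁴)(+0.3)+(7.5 × 10⁻⁴)(+2.06) = 1.5 × 10⁻³ → stable
  11–107 m: −αΔT+βΔS = −(2.2 × 10⁻⁴)(+9.0)+(7.5 × 10⁻⁴)(-1.63) = -3.2 × 10⁻³ → UNSTABLE
  107–231 m: −αΔT+βΔS = −(2.2 × 10⁻⁴)(-6.9)+(7.5 × 10⁻⁴)(+0.58) = 2.0 × 10⁻³ → stable
  231–232 m: −αΔT+βΔS = −(2.2 × 10⁻⁴)(-6.6)+(7.5 × 10⁻⁴)(-0.41) = 1.1 × 10⁻³ → stable
The 11–107 m interval has Δρ < 0: lighter water underlies denser water.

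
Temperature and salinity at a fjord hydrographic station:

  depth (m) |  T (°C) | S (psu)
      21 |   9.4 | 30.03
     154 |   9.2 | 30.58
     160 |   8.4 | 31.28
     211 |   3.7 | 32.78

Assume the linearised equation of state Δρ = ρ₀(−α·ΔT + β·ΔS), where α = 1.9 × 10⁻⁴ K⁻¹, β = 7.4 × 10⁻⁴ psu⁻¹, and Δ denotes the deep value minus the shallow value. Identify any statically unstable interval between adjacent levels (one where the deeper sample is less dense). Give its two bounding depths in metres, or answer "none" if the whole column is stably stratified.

none

Evaluate Δρ/ρ₀ = −αΔT + βΔS across each adjacent pair:
  21–154 m: −αΔT+βΔS = −(1.9 × 10⁻⁴)(-0.2)+(7.4 × 10⁻⁴)(+0.55) = 4.5 × 10⁻⁴ → stable
  154–160 m: −αΔT+βΔS = −(1.9 × 10⁻⁴)(-0.8)+(7.4 × 10⁻⁴)(+0.70) = 6.7 × 10⁻⁴ → stable
  160–211 m: −αΔT+βΔS = −(1.9 × 10⁻⁴)(-4.7)+(7.4 × 10⁻⁴)(+1.50) = 2.0 × 10⁻³ → stable
Every interval has Δρ > 0: the column is stably stratified throughout.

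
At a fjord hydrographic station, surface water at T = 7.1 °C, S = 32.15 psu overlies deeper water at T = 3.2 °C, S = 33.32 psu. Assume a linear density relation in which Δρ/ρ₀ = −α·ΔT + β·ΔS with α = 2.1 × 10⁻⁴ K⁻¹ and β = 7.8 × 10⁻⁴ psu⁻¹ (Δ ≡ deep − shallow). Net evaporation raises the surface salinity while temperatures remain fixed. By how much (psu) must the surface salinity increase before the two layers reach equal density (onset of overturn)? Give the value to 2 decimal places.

2.22 psu

Neutral buoyancy requires −α(T_deep − T_surf) + β(S_deep − S_surf′) = 0.
S_surf′ = S_deep − (α/β)·ΔT = 33.32 − (2.1 × 10⁻⁴/7.8 × 10⁻⁴)·(-3.9) = 34.3700 psu.
Increase required: 34.3700 − 32.15 = 2.2200 psu.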